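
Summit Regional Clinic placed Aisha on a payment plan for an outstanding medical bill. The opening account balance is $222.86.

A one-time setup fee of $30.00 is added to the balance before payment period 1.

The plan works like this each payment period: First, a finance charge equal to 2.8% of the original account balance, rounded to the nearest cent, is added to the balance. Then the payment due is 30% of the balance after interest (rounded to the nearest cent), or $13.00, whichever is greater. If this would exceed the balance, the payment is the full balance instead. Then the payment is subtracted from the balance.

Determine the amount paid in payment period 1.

# | Opening | Interest | Payment | End bal
1 | $252.86 | $6.24 | $77.73 | $181.37

$77.73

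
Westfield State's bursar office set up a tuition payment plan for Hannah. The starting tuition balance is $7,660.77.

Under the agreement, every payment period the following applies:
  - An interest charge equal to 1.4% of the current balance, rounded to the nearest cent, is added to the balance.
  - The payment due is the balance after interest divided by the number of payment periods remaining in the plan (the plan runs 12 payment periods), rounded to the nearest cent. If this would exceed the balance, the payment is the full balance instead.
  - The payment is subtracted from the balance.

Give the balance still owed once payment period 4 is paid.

Payment period 1: $7,660.77 +$107.25 interest = $7,768.02; pay $647.34 → $7,120.68
Payment period 2: $7,120.68 +$99.69 interest = $7,220.37; pay $656.40 → $6,563.97
Payment period 3: $6,563.97 +$91.90 interest = $6,655.87; pay $665.59 → $5,990.28
Payment period 4: $5,990.28 +$83.86 interest = $6,074.14; pay $674.90 → $5,399.24

$5,399.24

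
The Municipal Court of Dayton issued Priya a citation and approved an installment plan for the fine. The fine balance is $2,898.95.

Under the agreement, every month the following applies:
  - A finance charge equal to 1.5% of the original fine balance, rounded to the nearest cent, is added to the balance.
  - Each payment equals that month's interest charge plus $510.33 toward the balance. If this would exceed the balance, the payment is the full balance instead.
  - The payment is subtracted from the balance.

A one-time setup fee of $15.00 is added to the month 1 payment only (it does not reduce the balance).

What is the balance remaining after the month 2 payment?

$1,878.29

# | Opening | Interest | Payment | Fee | End bal
1 | $2,898.95 | $43.48 | $553.81 | $15.00 | $2,388.62
2 | $2,388.62 | $43.48 | $553.81 | — | $1,878.29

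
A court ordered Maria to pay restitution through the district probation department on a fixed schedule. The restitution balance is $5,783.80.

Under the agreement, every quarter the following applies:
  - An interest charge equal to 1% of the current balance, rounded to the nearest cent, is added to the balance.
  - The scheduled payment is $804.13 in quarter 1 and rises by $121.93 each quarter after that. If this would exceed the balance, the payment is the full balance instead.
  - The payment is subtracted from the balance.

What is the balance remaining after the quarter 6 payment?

Quarter 1: $5,783.80 +$57.84 interest = $5,841.64; pay $804.13 → $5,037.51
Quarter 2: $5,037.51 +$50.38 interest = $5,087.89; pay $926.06 → $4,161.83
Quarter 3: $4,161.83 +$41.62 interest = $4,203.45; pay $1,047.99 → $3,155.46
Quarter 4: $3,155.46 +$31.55 interest = $3,187.01; pay $1,169.92 → $2,017.09
Quarter 5: $2,017.09 +$20.17 interest = $2,037.26; pay $1,291.85 → $745.41
Quarter 6: $745.41 +$7.45 interest = $752.86; pay $752.86 → $0.00

$0.00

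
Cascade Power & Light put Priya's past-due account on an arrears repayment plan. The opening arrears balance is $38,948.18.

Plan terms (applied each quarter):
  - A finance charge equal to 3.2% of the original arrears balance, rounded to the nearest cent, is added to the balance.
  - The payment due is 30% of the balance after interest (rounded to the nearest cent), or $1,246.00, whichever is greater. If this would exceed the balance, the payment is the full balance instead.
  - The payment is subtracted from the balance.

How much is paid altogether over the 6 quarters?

Quarter 1: $38,948.18 +$1,246.34 interest = $40,194.52; pay $12,058.36 → $28,136.16
Quarter 2: $28,136.16 +$1,246.34 interest = $29,382.50; pay $8,814.75 → $20,567.75
Quarter 3: $20,567.75 +$1,246.34 interest = $21,814.09; pay $6,544.23 → $15,269.86
Quarter 4: $15,269.86 +$1,246.34 interest = $16,516.20; pay $4,954.86 → $11,561.34
Quarter 5: $11,561.34 +$1,246.34 interest = $12,807.68; pay $3,842.30 → $8,965.38
Quarter 6: $8,965.38 +$1,246.34 interest = $10,211.72; pay $3,063.52 → $7,148.20
Total paid: $39,278.02

$39,278.02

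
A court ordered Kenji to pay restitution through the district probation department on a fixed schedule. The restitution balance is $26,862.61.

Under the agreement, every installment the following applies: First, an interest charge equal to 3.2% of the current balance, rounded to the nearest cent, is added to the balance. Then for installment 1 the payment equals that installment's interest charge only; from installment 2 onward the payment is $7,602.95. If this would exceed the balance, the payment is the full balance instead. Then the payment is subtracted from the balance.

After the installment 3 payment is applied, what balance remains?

$13,160.13

Installment 1: $26,862.61 +$859.60 interest = $27,722.21; pay $859.60 → $26,862.61
Installment 2: $26,862.61 +$859.60 interest = $27,722.21; pay $7,602.95 → $20,119.26
Installment 3: $20,119.26 +$643.82 interest = $20,763.08; pay $7,602.95 → $13,160.13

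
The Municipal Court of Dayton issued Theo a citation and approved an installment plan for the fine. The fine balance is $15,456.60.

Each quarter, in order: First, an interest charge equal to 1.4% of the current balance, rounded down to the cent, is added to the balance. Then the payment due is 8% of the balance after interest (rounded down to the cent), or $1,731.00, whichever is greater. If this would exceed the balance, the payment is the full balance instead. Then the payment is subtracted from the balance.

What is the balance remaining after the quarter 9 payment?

$1,036.24

Quarter 1: $15,456.60 +$216.39 interest = $15,672.99; pay $1,731.00 → $13,941.99
Quarter 2: $13,941.99 +$195.18 interest = $14,137.17; pay $1,731.00 → $12,406.17
Quarter 3: $12,406.17 +$173.68 interest = $12,579.85; pay $1,731.00 → $10,848.85
Quarter 4: $10,848.85 +$151.88 interest = $11,000.73; pay $1,731.00 → $9,269.73
Quarter 5: $9,269.73 +$129.77 interest = $9,399.50; pay $1,731.00 → $7,668.50
Quarter 6: $7,668.50 +$107.35 interest = $7,775.85; pay $1,731.00 → $6,044.85
Quarter 7: $6,044.85 +$84.62 interest = $6,129.47; pay $1,731.00 → $4,398.47
Quarter 8: $4,398.47 +$61.57 interest = $4,460.04; pay $1,731.00 → $2,729.04
Quarter 9: $2,729.04 +$38.20 interest = $2,767.24; pay $1,731.00 → $1,036.24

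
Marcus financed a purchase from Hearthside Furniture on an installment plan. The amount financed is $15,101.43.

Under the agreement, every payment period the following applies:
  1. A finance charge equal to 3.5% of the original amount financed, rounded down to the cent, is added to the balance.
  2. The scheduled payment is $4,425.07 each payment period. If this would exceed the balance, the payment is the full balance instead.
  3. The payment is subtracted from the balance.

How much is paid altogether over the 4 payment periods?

Payment period 1: opening $15,101.43; interest $528.55 → $15,629.98; payment $4,425.07; balance $11,204.91
Payment period 2: opening $11,204.91; interest $528.55 → $11,733.46; payment $4,425.07; balance $7,308.39
Payment period 3: opening $7,308.39; interest $528.55 → $7,836.94; payment $4,425.07; balance $3,411.87
Payment period 4: opening $3,411.87; interest $528.55 → $3,940.42; payment $3,940.42; balance $0.00
Total paid: $17,215.63

$17,215.63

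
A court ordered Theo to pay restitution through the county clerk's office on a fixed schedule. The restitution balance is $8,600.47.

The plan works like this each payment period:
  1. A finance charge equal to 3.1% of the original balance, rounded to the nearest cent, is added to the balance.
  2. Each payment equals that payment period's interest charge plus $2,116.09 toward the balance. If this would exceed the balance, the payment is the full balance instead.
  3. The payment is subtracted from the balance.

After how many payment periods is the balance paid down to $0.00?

5

# | Opening | Interest | Payment | End bal
1 | $8,600.47 | $266.61 | $2,382.70 | $6,484.38
2 | $6,484.38 | $266.61 | $2,382.70 | $4,368.29
3 | $4,368.29 | $266.61 | $2,382.70 | $2,252.20
4 | $2,252.20 | $266.61 | $2,382.70 | $136.11
5 | $136.11 | $266.61 | $402.72 | $0.00
Balance reaches $0.00 in payment period 5.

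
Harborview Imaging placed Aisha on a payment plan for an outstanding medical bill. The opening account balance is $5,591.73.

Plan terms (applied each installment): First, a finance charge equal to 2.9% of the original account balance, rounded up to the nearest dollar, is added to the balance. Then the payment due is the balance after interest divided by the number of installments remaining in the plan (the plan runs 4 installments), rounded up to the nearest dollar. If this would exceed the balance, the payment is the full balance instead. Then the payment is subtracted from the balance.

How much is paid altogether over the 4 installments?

Installment 1: opening $5,591.73; interest $163.00 → $5,754.73; payment $1,439.00; balance $4,315.73
Installment 2: opening $4,315.73; interest $163.00 → $4,478.73; payment $1,493.00; balance $2,985.73
Installment 3: opening $2,985.73; interest $163.00 → $3,148.73; payment $1,575.00; balance $1,573.73
Installment 4: opening $1,573.73; interest $163.00 → $1,736.73; payment $1,736.73; balance $0.00
Total paid: $6,243.73

$6,243.73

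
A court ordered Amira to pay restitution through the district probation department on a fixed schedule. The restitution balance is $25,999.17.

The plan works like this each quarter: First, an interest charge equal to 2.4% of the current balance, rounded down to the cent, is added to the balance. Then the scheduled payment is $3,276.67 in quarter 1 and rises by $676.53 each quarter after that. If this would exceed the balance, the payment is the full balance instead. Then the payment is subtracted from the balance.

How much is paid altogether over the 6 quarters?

$28,426.30

# | Opening | Interest | Payment | End bal
1 | $25,999.17 | $623.98 | $3,276.67 | $23,346.48
2 | $23,346.48 | $560.31 | $3,953.20 | $19,953.59
3 | $19,953.59 | $478.88 | $4,629.73 | $15,802.74
4 | $15,802.74 | $379.26 | $5,306.26 | $10,875.74
5 | $10,875.74 | $261.01 | $5,982.79 | $5,153.96
6 | $5,153.96 | $123.69 | $5,277.65 | $0.00
Total paid: $28,426.30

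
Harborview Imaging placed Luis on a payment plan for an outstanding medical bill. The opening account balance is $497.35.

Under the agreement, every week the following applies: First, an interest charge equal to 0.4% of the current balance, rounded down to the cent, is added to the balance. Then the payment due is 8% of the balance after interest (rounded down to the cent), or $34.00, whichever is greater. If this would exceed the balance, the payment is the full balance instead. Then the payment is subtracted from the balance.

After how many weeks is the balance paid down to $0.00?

15

Week 1: opening $497.35; interest $1.98 → $499.33; payment $39.94; balance $459.39
Week 2: opening $459.39; interest $1.83 → $461.22; payment $36.89; balance $424.33
Week 3: opening $424.33; interest $1.69 → $426.02; payment $34.08; balance $391.94
Week 4: opening $391.94; interest $1.56 → $393.50; payment $34.00; balance $359.50
Week 5: opening $359.50; interest $1.43 → $360.93; payment $34.00; balance $326.93
Week 6: opening $326.93; interest $1.30 → $328.23; payment $34.00; balance $294.23
Week 7: opening $294.23; interest $1.17 → $295.40; payment $34.00; balance $261.40
Week 8: opening $261.40; interest $1.04 → $262.44; payment $34.00; balance $228.44
Week 9: opening $228.44; interest $0.91 → $229.35; payment $34.00; balance $195.35
Week 10: opening $195.35; interest $0.78 → $196.13; payment $34.00; balance $162.13
Week 11: opening $162.13; interest $0.64 → $162.77; payment $34.00; balance $128.77
Week 12: opening $128.77; interest $0.51 → $129.28; payment $34.00; balance $95.28
Week 13: opening $95.28; interest $0.38 → $95.66; payment $34.00; balance $61.66
Week 14: opening $61.66; interest $0.24 → $61.90; payment $34.00; balance $27.90
Week 15: opening $27.90; interest $0.11 → $28.01; payment $28.01; balance $0.00
Balance reaches $0.00 in week 15.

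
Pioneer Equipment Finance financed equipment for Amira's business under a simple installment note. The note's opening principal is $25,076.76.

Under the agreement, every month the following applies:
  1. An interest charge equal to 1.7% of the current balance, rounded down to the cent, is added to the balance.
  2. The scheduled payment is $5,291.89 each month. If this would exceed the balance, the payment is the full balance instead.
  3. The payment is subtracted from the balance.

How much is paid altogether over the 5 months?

$26,366.92

# | Opening | Interest | Payment | End bal
1 | $25,076.76 | $426.30 | $5,291.89 | $20,211.17
2 | $20,211.17 | $343.58 | $5,291.89 | $15,262.86
3 | $15,262.86 | $259.46 | $5,291.89 | $10,230.43
4 | $10,230.43 | $173.91 | $5,291.89 | $5,112.45
5 | $5,112.45 | $86.91 | $5,199.36 | $0.00
Total paid: $26,366.92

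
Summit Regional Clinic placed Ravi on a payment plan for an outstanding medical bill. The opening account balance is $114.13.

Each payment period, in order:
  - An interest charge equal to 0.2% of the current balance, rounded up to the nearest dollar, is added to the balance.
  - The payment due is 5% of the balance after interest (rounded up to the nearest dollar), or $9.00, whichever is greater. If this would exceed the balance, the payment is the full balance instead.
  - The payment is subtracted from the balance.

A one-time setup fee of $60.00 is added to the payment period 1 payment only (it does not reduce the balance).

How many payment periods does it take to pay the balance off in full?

15

Payment period 1: $114.13 +$1.00 interest = $115.13; pay $9.00 (+ $60.00 fee) → $106.13
Payment period 2: $106.13 +$1.00 interest = $107.13; pay $9.00 → $98.13
Payment period 3: $98.13 +$1.00 interest = $99.13; pay $9.00 → $90.13
Payment period 4: $90.13 +$1.00 interest = $91.13; pay $9.00 → $82.13
Payment period 5: $82.13 +$1.00 interest = $83.13; pay $9.00 → $74.13
Payment period 6: $74.13 +$1.00 interest = $75.13; pay $9.00 → $66.13
Payment period 7: $66.13 +$1.00 interest = $67.13; pay $9.00 → $58.13
Payment period 8: $58.13 +$1.00 interest = $59.13; pay $9.00 → $50.13
Payment period 9: $50.13 +$1.00 interest = $51.13; pay $9.00 → $42.13
Payment period 10: $42.13 +$1.00 interest = $43.13; pay $9.00 → $34.13
Payment period 11: $34.13 +$1.00 interest = $35.13; pay $9.00 → $26.13
Payment period 12: $26.13 +$1.00 interest = $27.13; pay $9.00 → $18.13
Payment period 13: $18.13 +$1.00 interest = $19.13; pay $9.00 → $10.13
Payment period 14: $10.13 +$1.00 interest = $11.13; pay $9.00 → $2.13
Payment period 15: $2.13 +$1.00 interest = $3.13; pay $3.13 → $0.00
Balance reaches $0.00 in payment period 15.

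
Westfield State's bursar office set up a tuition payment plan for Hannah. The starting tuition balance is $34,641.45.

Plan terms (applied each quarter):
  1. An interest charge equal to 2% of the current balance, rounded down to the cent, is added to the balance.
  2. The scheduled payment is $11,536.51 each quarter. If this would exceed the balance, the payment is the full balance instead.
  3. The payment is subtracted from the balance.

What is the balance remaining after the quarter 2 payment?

# | Opening | Interest | Payment | End bal
1 | $34,641.45 | $692.82 | $11,536.51 | $23,797.76
2 | $23,797.76 | $475.95 | $11,536.51 | $12,737.20

$12,737.20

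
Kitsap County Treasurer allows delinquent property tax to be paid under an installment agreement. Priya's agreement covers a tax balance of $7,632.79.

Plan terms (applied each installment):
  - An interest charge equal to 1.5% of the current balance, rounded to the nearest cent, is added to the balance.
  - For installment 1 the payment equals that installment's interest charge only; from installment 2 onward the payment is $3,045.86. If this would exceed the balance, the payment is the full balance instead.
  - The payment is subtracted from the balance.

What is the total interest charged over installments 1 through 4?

Installment 1: opening $7,632.79; interest $114.49 → $7,747.28; payment $114.49; balance $7,632.79
Installment 2: opening $7,632.79; interest $114.49 → $7,747.28; payment $3,045.86; balance $4,701.42
Installment 3: opening $4,701.42; interest $70.52 → $4,771.94; payment $3,045.86; balance $1,726.08
Installment 4: opening $1,726.08; interest $25.89 → $1,751.97; payment $1,751.97; balance $0.00
Total interest: $114.49 + $114.49 + $70.52 + $25.89 = $325.39

$325.39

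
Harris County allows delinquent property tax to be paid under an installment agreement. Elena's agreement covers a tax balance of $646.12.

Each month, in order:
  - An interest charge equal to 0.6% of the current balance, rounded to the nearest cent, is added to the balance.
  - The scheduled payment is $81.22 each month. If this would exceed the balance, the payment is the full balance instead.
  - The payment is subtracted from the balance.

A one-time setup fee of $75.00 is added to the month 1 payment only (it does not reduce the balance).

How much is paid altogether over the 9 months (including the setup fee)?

# | Opening | Interest | Payment | Fee | End bal
1 | $646.12 | $3.88 | $81.22 | $75.00 | $568.78
2 | $568.78 | $3.41 | $81.22 | — | $490.97
3 | $490.97 | $2.95 | $81.22 | — | $412.70
4 | $412.70 | $2.48 | $81.22 | — | $333.96
5 | $333.96 | $2.00 | $81.22 | — | $254.74
6 | $254.74 | $1.53 | $81.22 | — | $175.05
7 | $175.05 | $1.05 | $81.22 | — | $94.88
8 | $94.88 | $0.57 | $81.22 | — | $14.23
9 | $14.23 | $0.09 | $14.32 | — | $0.00
Total paid: $739.08

$739.08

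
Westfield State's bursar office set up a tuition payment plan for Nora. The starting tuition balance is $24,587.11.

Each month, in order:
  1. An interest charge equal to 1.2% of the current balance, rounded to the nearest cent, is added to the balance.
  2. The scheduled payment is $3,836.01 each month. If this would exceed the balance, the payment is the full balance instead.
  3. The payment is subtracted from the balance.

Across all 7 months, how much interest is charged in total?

Month 1: opening $24,587.11; interest $295.05 → $24,882.16; payment $3,836.01; balance $21,046.15
Month 2: opening $21,046.15; interest $252.55 → $21,298.70; payment $3,836.01; balance $17,462.69
Month 3: opening $17,462.69; interest $209.55 → $17,672.24; payment $3,836.01; balance $13,836.23
Month 4: opening $13,836.23; interest $166.03 → $14,002.26; payment $3,836.01; balance $10,166.25
Month 5: opening $10,166.25; interest $122.00 → $10,288.25; payment $3,836.01; balance $6,452.24
Month 6: opening $6,452.24; interest $77.43 → $6,529.67; payment $3,836.01; balance $2,693.66
Month 7: opening $2,693.66; interest $32.32 → $2,725.98; payment $2,725.98; balance $0.00
Total interest: $295.05 + $252.55 + $209.55 + $166.03 + $122.00 + $77.43 + $32.32 = $1,154.93

$1,154.93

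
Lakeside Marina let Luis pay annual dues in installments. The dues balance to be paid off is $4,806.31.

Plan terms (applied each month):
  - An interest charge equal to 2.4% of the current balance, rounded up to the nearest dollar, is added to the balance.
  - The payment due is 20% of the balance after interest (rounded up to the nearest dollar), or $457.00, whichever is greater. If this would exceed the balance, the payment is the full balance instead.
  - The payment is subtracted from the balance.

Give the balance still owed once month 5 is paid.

# | Opening | Interest | Payment | End bal
1 | $4,806.31 | $116.00 | $985.00 | $3,937.31
2 | $3,937.31 | $95.00 | $807.00 | $3,225.31
3 | $3,225.31 | $78.00 | $661.00 | $2,642.31
4 | $2,642.31 | $64.00 | $542.00 | $2,164.31
5 | $2,164.31 | $52.00 | $457.00 | $1,759.31

$1,759.31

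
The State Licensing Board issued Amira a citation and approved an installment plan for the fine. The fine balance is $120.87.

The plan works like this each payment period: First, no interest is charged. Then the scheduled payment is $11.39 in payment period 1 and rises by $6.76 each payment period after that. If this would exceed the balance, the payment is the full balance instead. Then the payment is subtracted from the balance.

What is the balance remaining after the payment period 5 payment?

$0.00

Payment period 1: opening $120.87; payment $11.39; balance $109.48
Payment period 2: opening $109.48; payment $18.15; balance $91.33
Payment period 3: opening $91.33; payment $24.91; balance $66.42
Payment period 4: opening $66.42; payment $31.67; balance $34.75
Payment period 5: opening $34.75; payment $34.75; balance $0.00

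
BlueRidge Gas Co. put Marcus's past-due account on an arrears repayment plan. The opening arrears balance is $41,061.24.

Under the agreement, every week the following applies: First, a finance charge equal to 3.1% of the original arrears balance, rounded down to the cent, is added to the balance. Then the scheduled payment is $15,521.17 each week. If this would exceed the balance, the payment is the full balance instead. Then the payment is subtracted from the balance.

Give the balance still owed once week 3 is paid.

$0.00

Week 1: $41,061.24 +$1,272.89 interest = $42,334.13; pay $15,521.17 → $26,812.96
Week 2: $26,812.96 +$1,272.89 interest = $28,085.85; pay $15,521.17 → $12,564.68
Week 3: $12,564.68 +$1,272.89 interest = $13,837.57; pay $13,837.57 → $0.00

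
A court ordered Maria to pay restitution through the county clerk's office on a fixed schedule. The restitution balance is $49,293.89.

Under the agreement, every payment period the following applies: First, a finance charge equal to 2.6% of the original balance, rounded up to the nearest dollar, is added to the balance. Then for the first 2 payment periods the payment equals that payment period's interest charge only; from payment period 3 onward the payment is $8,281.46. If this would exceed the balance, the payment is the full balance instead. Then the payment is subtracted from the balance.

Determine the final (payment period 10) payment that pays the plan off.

$1,579.67

Payment period 1: opening $49,293.89; interest $1,282.00 → $50,575.89; payment $1,282.00; balance $49,293.89
Payment period 2: opening $49,293.89; interest $1,282.00 → $50,575.89; payment $1,282.00; balance $49,293.89
Payment period 3: opening $49,293.89; interest $1,282.00 → $50,575.89; payment $8,281.46; balance $42,294.43
Payment period 4: opening $42,294.43; interest $1,282.00 → $43,576.43; payment $8,281.46; balance $35,294.97
Payment period 5: opening $35,294.97; interest $1,282.00 → $36,576.97; payment $8,281.46; balance $28,295.51
Payment period 6: opening $28,295.51; interest $1,282.00 → $29,577.51; payment $8,281.46; balance $21,296.05
Payment period 7: opening $21,296.05; interest $1,282.00 → $22,578.05; payment $8,281.46; balance $14,296.59
Payment period 8: opening $14,296.59; interest $1,282.00 → $15,578.59; payment $8,281.46; balance $7,297.13
Payment period 9: opening $7,297.13; interest $1,282.00 → $8,579.13; payment $8,281.46; balance $297.67
Payment period 10: opening $297.67; interest $1,282.00 → $1,579.67; payment $1,579.67; balance $0.00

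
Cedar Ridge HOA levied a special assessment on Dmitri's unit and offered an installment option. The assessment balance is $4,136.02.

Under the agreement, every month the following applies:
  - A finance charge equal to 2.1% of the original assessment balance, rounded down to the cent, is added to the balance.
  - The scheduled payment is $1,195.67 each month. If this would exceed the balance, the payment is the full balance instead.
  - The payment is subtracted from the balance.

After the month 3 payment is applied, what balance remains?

$809.56

# | Opening | Interest | Payment | End bal
1 | $4,136.02 | $86.85 | $1,195.67 | $3,027.20
2 | $3,027.20 | $86.85 | $1,195.67 | $1,918.38
3 | $1,918.38 | $86.85 | $1,195.67 | $809.56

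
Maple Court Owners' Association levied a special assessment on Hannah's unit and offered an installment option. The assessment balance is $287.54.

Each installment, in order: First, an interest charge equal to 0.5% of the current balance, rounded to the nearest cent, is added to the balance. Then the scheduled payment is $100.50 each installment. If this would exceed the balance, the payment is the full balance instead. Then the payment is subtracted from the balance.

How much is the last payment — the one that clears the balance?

$89.36

# | Opening | Interest | Payment | End bal
1 | $287.54 | $1.44 | $100.50 | $188.48
2 | $188.48 | $0.94 | $100.50 | $88.92
3 | $88.92 | $0.44 | $89.36 | $0.00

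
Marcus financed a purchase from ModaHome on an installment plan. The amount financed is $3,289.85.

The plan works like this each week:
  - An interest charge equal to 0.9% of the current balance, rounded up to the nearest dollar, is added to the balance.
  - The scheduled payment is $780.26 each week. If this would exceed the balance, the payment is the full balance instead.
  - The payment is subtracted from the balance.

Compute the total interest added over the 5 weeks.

$83.00

Week 1: $3,289.85 +$30.00 interest = $3,319.85; pay $780.26 → $2,539.59
Week 2: $2,539.59 +$23.00 interest = $2,562.59; pay $780.26 → $1,782.33
Week 3: $1,782.33 +$17.00 interest = $1,799.33; pay $780.26 → $1,019.07
Week 4: $1,019.07 +$10.00 interest = $1,029.07; pay $780.26 → $248.81
Week 5: $248.81 +$3.00 interest = $251.81; pay $251.81 → $0.00
Total interest: $30.00 + $23.00 + $17.00 + $10.00 + $3.00 = $83.00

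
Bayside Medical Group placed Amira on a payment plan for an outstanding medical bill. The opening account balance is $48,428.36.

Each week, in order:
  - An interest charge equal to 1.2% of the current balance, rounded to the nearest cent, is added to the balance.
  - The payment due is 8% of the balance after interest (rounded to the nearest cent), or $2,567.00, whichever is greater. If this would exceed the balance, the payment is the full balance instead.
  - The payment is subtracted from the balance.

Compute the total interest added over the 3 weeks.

$1,625.95

# | Opening | Interest | Payment | End bal
1 | $48,428.36 | $581.14 | $3,920.76 | $45,088.74
2 | $45,088.74 | $541.06 | $3,650.38 | $41,979.42
3 | $41,979.42 | $503.75 | $3,398.65 | $39,084.52
Total interest: $581.14 + $541.06 + $503.75 = $1,625.95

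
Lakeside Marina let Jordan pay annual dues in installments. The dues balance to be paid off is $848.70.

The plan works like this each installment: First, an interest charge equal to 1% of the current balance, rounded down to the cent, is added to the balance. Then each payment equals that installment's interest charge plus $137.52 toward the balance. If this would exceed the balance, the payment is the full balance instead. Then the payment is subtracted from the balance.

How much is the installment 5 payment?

Installment 1: opening $848.70; interest $8.48 → $857.18; payment $146.00; balance $711.18
Installment 2: opening $711.18; interest $7.11 → $718.29; payment $144.63; balance $573.66
Installment 3: opening $573.66; interest $5.73 → $579.39; payment $143.25; balance $436.14
Installment 4: opening $436.14; interest $4.36 → $440.50; payment $141.88; balance $298.62
Installment 5: opening $298.62; interest $2.98 → $301.60; payment $140.50; balance $161.10

$140.50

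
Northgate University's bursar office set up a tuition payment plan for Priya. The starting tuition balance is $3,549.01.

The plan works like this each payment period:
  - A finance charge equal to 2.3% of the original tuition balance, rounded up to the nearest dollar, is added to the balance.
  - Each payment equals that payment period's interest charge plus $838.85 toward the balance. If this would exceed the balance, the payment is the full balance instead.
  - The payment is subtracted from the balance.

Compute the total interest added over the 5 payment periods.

Payment period 1: opening $3,549.01; interest $82.00 → $3,631.01; payment $920.85; balance $2,710.16
Payment period 2: opening $2,710.16; interest $82.00 → $2,792.16; payment $920.85; balance $1,871.31
Payment period 3: opening $1,871.31; interest $82.00 → $1,953.31; payment $920.85; balance $1,032.46
Payment period 4: opening $1,032.46; interest $82.00 → $1,114.46; payment $920.85; balance $193.61
Payment period 5: opening $193.61; interest $82.00 → $275.61; payment $275.61; balance $0.00
Total interest: $82.00 + $82.00 + $82.00 + $82.00 + $82.00 = $410.00

$410.00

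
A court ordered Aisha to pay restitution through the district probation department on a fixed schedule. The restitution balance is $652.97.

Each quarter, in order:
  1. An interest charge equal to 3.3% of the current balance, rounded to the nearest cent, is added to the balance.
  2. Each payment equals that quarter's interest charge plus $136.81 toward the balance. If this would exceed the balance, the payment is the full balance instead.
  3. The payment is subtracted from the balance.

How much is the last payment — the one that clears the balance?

$109.22

Quarter 1: $652.97 +$21.55 interest = $674.52; pay $158.36 → $516.16
Quarter 2: $516.16 +$17.03 interest = $533.19; pay $153.84 → $379.35
Quarter 3: $379.35 +$12.52 interest = $391.87; pay $149.33 → $242.54
Quarter 4: $242.54 +$8.00 interest = $250.54; pay $144.81 → $105.73
Quarter 5: $105.73 +$3.49 interest = $109.22; pay $109.22 → $0.00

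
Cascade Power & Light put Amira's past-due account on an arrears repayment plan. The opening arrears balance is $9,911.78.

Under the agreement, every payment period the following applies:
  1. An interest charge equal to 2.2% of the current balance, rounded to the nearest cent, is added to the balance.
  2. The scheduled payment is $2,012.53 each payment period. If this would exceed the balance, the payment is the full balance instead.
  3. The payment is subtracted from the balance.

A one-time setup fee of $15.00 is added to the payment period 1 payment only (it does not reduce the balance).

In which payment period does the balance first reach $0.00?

6

Payment period 1: $9,911.78 +$218.06 interest = $10,129.84; pay $2,012.53 (+ $15.00 fee) → $8,117.31
Payment period 2: $8,117.31 +$178.58 interest = $8,295.89; pay $2,012.53 → $6,283.36
Payment period 3: $6,283.36 +$138.23 interest = $6,421.59; pay $2,012.53 → $4,409.06
Payment period 4: $4,409.06 +$97.00 interest = $4,506.06; pay $2,012.53 → $2,493.53
Payment period 5: $2,493.53 +$54.86 interest = $2,548.39; pay $2,012.53 → $535.86
Payment period 6: $535.86 +$11.79 interest = $547.65; pay $547.65 → $0.00
Balance reaches $0.00 in payment period 6.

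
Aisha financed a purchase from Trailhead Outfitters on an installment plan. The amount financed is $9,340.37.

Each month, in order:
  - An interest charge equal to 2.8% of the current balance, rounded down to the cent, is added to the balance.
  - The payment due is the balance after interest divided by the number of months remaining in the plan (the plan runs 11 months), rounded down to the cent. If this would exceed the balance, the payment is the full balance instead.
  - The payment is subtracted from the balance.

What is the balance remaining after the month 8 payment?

# | Opening | Interest | Payment | End bal
1 | $9,340.37 | $261.53 | $872.90 | $8,729.00
2 | $8,729.00 | $244.41 | $897.34 | $8,076.07
3 | $8,076.07 | $226.12 | $922.46 | $7,379.73
4 | $7,379.73 | $206.63 | $948.29 | $6,638.07
5 | $6,638.07 | $185.86 | $974.84 | $5,849.09
6 | $5,849.09 | $163.77 | $1,002.14 | $5,010.72
7 | $5,010.72 | $140.30 | $1,030.20 | $4,120.82
8 | $4,120.82 | $115.38 | $1,059.05 | $3,177.15

$3,177.15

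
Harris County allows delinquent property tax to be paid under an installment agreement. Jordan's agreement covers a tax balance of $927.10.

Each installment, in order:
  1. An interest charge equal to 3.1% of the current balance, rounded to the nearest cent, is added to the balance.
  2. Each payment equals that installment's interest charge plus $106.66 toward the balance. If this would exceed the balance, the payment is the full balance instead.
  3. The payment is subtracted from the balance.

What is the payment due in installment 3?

$128.79

Installment 1: opening $927.10; interest $28.74 → $955.84; payment $135.40; balance $820.44
Installment 2: opening $820.44; interest $25.43 → $845.87; payment $132.09; balance $713.78
Installment 3: opening $713.78; interest $22.13 → $735.91; payment $128.79; balance $607.12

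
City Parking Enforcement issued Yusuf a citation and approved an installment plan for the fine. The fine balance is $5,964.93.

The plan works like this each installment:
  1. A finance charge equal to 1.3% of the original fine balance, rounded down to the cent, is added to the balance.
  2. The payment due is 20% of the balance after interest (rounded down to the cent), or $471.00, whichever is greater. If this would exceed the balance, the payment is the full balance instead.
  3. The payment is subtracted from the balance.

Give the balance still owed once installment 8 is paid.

$982.74

# | Opening | Interest | Payment | End bal
1 | $5,964.93 | $77.54 | $1,208.49 | $4,833.98
2 | $4,833.98 | $77.54 | $982.30 | $3,929.22
3 | $3,929.22 | $77.54 | $801.35 | $3,205.41
4 | $3,205.41 | $77.54 | $656.59 | $2,626.36
5 | $2,626.36 | $77.54 | $540.78 | $2,163.12
6 | $2,163.12 | $77.54 | $471.00 | $1,769.66
7 | $1,769.66 | $77.54 | $471.00 | $1,376.20
8 | $1,376.20 | $77.54 | $471.00 | $982.74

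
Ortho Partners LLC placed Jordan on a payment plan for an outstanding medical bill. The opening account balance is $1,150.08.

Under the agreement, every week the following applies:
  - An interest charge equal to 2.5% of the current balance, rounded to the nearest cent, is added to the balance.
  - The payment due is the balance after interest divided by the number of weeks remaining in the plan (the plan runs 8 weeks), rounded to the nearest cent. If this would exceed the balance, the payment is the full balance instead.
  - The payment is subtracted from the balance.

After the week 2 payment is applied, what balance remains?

$906.23

Week 1: $1,150.08 +$28.75 interest = $1,178.83; pay $147.35 → $1,031.48
Week 2: $1,031.48 +$25.79 interest = $1,057.27; pay $151.04 → $906.23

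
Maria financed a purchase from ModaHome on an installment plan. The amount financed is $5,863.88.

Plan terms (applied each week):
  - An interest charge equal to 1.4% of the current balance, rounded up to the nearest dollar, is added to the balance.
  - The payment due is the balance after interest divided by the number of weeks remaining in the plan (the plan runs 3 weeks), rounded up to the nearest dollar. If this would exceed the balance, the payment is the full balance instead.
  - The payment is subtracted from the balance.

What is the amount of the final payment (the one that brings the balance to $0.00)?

$2,038.88

Week 1: $5,863.88 +$83.00 interest = $5,946.88; pay $1,983.00 → $3,963.88
Week 2: $3,963.88 +$56.00 interest = $4,019.88; pay $2,010.00 → $2,009.88
Week 3: $2,009.88 +$29.00 interest = $2,038.88; pay $2,038.88 → $0.00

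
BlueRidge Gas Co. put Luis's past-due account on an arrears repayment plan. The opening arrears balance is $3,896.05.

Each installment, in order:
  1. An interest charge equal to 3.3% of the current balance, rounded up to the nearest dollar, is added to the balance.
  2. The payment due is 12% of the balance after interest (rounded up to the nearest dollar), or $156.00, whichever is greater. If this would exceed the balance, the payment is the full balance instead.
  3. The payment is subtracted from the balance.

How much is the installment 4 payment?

Installment 1: opening $3,896.05; interest $129.00 → $4,025.05; payment $484.00; balance $3,541.05
Installment 2: opening $3,541.05; interest $117.00 → $3,658.05; payment $439.00; balance $3,219.05
Installment 3: opening $3,219.05; interest $107.00 → $3,326.05; payment $400.00; balance $2,926.05
Installment 4: opening $2,926.05; interest $97.00 → $3,023.05; payment $363.00; balance $2,660.05

$363.00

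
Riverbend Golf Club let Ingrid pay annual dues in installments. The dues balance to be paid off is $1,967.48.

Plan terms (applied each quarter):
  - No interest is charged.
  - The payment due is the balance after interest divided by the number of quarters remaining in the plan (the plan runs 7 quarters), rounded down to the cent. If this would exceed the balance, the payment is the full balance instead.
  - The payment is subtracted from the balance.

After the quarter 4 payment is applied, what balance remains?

# | Opening | Payment | End bal
1 | $1,967.48 | $281.06 | $1,686.42
2 | $1,686.42 | $281.07 | $1,405.35
3 | $1,405.35 | $281.07 | $1,124.28
4 | $1,124.28 | $281.07 | $843.21

$843.21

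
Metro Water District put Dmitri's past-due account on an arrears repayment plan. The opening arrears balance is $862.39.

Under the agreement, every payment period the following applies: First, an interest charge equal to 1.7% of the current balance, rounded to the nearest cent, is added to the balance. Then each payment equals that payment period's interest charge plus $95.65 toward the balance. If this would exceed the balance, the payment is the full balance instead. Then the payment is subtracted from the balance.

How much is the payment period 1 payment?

Payment period 1: opening $862.39; interest $14.66 → $877.05; payment $110.31; balance $766.74

$110.31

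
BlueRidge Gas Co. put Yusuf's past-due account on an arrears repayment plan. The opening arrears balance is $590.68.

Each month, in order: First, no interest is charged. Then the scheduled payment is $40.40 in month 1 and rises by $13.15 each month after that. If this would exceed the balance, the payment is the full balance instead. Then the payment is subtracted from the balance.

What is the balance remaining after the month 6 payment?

$151.03

Month 1: $590.68 − $40.40 → $550.28
Month 2: $550.28 − $53.55 → $496.73
Month 3: $496.73 − $66.70 → $430.03
Month 4: $430.03 − $79.85 → $350.18
Month 5: $350.18 − $93.00 → $257.18
Month 6: $257.18 − $106.15 → $151.03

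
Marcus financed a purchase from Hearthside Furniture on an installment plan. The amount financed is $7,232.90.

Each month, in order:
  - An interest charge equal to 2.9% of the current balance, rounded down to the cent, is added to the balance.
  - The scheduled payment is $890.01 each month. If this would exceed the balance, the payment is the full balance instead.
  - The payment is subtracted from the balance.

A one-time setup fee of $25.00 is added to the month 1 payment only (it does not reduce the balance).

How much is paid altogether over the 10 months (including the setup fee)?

Month 1: $7,232.90 +$209.75 interest = $7,442.65; pay $890.01 (+ $25.00 fee) → $6,552.64
Month 2: $6,552.64 +$190.02 interest = $6,742.66; pay $890.01 → $5,852.65
Month 3: $5,852.65 +$169.72 interest = $6,022.37; pay $890.01 → $5,132.36
Month 4: $5,132.36 +$148.83 interest = $5,281.19; pay $890.01 → $4,391.18
Month 5: $4,391.18 +$127.34 interest = $4,518.52; pay $890.01 → $3,628.51
Month 6: $3,628.51 +$105.22 interest = $3,733.73; pay $890.01 → $2,843.72
Month 7: $2,843.72 +$82.46 interest = $2,926.18; pay $890.01 → $2,036.17
Month 8: $2,036.17 +$59.04 interest = $2,095.21; pay $890.01 → $1,205.20
Month 9: $1,205.20 +$34.95 interest = $1,240.15; pay $890.01 → $350.14
Month 10: $350.14 +$10.15 interest = $360.29; pay $360.29 → $0.00
Total paid: $8,395.38

$8,395.38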